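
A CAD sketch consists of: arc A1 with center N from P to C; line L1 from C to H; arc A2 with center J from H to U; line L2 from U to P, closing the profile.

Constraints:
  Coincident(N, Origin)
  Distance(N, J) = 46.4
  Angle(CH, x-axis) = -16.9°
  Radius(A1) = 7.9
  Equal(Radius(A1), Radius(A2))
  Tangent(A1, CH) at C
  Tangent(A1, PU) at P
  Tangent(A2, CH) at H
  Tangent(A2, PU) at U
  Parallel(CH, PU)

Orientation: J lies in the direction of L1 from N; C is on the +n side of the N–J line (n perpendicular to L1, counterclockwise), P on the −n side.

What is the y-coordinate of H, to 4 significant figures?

-5.930

The slot axis is L1's direction at -16.9°, so u = (cos -16.9°, sin -16.9°) = (0.9568, -0.2907) and n = (−sin -16.9°, cos -16.9°) = (0.2907, 0.9568). N is at the origin and J lies 46.4 along u from N, so J = 46.4·u = (44.40, -13.49). Tangency of A1 to both parallel lines with radius 7.9 puts C and P at N ± 7.9·n: C = (2.297, 7.559), P = (-2.297, -7.559). Equal radii place H and U the same way about J: H = J + 7.9·n = (46.69, -5.930), U = J − 7.9·n = (42.10, -21.05). So H.y = -5.930.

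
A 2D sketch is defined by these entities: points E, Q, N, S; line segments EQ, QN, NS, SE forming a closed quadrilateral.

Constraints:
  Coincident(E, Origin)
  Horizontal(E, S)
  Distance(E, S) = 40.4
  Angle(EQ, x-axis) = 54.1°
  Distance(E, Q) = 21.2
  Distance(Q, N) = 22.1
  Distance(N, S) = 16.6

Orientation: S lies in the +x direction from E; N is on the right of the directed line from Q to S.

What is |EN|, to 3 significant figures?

24.0

Checks: |QN| = 22.10 ✓; |NS| = 16.60 ✓.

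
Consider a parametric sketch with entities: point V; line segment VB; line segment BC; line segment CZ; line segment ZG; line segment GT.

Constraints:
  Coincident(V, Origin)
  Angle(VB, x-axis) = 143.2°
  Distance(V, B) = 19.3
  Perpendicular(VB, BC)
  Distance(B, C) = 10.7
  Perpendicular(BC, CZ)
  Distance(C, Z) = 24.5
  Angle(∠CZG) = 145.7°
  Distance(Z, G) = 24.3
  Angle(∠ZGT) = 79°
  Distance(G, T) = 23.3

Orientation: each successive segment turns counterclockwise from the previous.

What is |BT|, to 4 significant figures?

34.06

V is at the origin; VB runs at 143.2° with length 19.3, so B = (-15.45, 11.56). The perpendicularity gives BC at right angles to VB, so BC runs at -126.8°; with |BC| = 10.7, C = (-21.86, 2.993). BC is perpendicular to CZ, so CZ runs at -36.80°; with |CZ| = 24.5, Z = (-2.246, -11.68). ∠CZG = 145.7° gives ZG at -2.500° from the x-axis; with |ZG| = 24.3, G = (22.03, -12.74). ∠ZGT = 79.0° gives GT at 98.50° from the x-axis; with |GT| = 23.3, T = (18.59, 10.30). Then |BT| = |T − B| = 34.06.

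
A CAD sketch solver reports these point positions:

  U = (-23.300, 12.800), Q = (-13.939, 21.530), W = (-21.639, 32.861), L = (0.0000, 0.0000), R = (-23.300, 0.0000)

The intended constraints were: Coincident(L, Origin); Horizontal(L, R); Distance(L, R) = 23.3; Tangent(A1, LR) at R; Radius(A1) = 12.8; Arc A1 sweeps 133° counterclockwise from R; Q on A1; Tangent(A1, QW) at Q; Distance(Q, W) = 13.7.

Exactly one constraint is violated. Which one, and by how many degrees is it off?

Tangent(A1, QW) at Q — off by 8.80°.

L = (0.00, 0.00) ✓; L.y = 0.00, R.y = 0.00 ✓; |LR| = 23.30 ✓; ∠(UR, RL) = 90.00° ✓; |UR| = 12.80 ✓; bearing(U→Q) − bearing(U→R) = 133.0° ✓; |UQ| = 12.80 ✓; ∠(UQ, QW) = 98.80° ✗; |QW| = 13.70 ✓.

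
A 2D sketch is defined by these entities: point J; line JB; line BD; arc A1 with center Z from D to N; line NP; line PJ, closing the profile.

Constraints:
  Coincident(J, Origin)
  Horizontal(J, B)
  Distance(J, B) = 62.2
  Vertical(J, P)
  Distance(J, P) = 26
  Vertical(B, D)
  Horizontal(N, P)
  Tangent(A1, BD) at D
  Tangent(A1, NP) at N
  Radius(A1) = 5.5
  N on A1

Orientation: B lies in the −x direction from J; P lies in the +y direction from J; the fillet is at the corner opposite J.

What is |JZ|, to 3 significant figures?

60.3

J is at the origin; J and B share the same y with |JB| = 62.2 and B on the −x side, so B = (-62.2, 0.00). J and P share the same x with |JP| = 26.0 and P on the +y side, so P = (0.00, 26.0). The virtual corner opposite J is at (-62.2, 26.0). Since A1 is tangent to BD there, ZD ⟂ BD and the tangent condition forces ZN to be normal to NP, with radius 5.5, so the center Z sits 5.5 in from both sides at Z = (-56.7, 20.5). Then |JZ| = |Z − J| = 60.3.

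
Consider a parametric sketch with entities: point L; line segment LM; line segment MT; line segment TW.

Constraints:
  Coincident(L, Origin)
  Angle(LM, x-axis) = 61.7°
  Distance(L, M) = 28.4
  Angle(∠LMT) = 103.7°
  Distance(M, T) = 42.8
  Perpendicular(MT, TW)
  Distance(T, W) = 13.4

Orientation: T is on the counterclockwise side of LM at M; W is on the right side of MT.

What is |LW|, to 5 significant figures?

64.290

L is at the origin; LM runs at 61.7° with length 28.4, so M = 28.4·(cos 61.7°, sin 61.7°) = (13.464, 25.006). ∠LMT = 103.7°, so MT runs at 61.7° + (180° − 103.7°) = 138.00° from the x-axis; with |MT| = 42.8, T = M + 42.8·(cos 138.00°, sin 138.00°) = (-18.342, 53.644). MT is perpendicular to TW; with |TW| = 13.4 on the right of MT, W = T + 13.4·(0.66913, 0.74314) = (-9.3761, 63.602). Then |LW| = |W − L| = 64.290.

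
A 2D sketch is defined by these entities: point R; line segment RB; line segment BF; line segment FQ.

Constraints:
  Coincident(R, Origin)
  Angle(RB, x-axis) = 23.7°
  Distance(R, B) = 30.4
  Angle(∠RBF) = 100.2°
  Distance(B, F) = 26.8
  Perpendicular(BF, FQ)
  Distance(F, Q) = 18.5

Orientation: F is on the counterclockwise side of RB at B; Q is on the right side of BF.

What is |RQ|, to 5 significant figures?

58.140

R is at the origin; RB runs at 23.7° with length 30.4, so B = 30.4·(cos 23.7°, sin 23.7°) = (27.836, 12.219). ∠RBF = 100.2°, so BF runs at 23.7° + (180° − 100.2°) = 103.50° from the x-axis; with |BF| = 26.8, F = B + 26.8·(cos 103.50°, sin 103.50°) = (21.580, 38.279). BF is perpendicular to FQ; with |FQ| = 18.5 on the right of BF, Q = F + 18.5·(0.97237, 0.23345) = (39.569, 42.597). Then |RQ| = |Q − R| = 58.140.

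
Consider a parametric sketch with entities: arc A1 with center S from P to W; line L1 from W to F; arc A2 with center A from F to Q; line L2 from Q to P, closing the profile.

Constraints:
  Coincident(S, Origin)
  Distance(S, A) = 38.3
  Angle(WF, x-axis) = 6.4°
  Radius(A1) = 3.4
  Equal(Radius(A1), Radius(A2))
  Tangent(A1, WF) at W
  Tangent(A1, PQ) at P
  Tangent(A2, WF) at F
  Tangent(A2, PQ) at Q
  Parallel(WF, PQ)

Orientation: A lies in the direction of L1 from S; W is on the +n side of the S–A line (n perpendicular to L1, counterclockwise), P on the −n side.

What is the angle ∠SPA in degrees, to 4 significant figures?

84.93°

S is at the origin and A lies 38.3 along u from S, so A = 38.3·u = (38.06, 4.269). Tangency of A1 to both parallel lines with radius 3.4 puts W and P at S ± 3.4·n: W = (-0.3790, 3.379), P = (0.3790, -3.379). Then cos ∠SPA = PS·PA / (|PS||PA|), giving 84.93°.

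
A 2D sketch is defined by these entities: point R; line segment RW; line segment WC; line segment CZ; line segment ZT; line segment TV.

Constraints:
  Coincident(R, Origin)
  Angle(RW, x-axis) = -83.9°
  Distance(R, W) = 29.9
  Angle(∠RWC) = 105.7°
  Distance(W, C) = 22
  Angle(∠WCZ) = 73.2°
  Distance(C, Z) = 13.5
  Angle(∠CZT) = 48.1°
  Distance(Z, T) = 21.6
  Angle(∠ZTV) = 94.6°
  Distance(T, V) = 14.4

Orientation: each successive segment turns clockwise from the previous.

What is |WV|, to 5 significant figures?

23.219

∠CZT = 48.1° gives ZT at -36.900° from the x-axis; with |ZT| = 21.6, T = (-1.1528, -37.421). ∠ZTV = 94.6° gives TV at -122.30° from the x-axis; with |TV| = 14.4, V = (-8.8475, -49.593). Then |WV| = |V − W| = 23.219.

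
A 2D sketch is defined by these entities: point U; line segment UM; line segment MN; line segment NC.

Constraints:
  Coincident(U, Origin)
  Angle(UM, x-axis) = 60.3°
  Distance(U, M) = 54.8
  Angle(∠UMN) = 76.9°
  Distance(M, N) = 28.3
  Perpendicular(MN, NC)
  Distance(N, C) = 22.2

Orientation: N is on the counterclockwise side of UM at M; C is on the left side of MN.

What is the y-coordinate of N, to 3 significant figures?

55.7

U is at the origin; UM runs at 60.3° with length 54.8, so M = 54.8·(cos 60.3°, sin 60.3°) = (27.2, 47.6). ∠UMN = 76.9°, so MN runs at 60.3° + (180° − 76.9°) = 163° from the x-axis; with |MN| = 28.3, N = M + 28.3·(cos 163°, sin 163°) = (0.0306, 55.7). So N.y = 55.7.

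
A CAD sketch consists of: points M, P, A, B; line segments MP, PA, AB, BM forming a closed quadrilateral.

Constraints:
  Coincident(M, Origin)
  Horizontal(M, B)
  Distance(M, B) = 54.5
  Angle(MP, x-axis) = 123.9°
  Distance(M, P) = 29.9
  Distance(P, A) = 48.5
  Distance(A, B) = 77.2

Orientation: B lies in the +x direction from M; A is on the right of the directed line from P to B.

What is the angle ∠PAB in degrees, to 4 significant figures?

69.44°

M is at the origin; M and B share the same y with |MB| = 54.5 and B in +x, so B = (54.5, 0). MP runs at 123.9° with |MP| = 29.9, so P = (-16.68, 24.82). A is determined by |PA| = 48.5 and |AB| = 77.2 together: it lies at the intersection of circle(P, 48.5) and circle(B, 77.2). With |PB| = 75.38, the foot of the radical line on PB is 13.76 from P and the perpendicular offset is √(48.5² − 13.76²) = 46.51. Taking the right-of-PB solution: A = (-19.00, -23.63).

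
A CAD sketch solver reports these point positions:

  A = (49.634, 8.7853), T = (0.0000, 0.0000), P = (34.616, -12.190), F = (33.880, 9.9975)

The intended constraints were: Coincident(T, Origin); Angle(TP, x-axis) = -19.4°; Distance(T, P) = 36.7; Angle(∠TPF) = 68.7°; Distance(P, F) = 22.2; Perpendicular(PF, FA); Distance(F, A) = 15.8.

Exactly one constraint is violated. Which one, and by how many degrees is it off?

Perpendicular(PF, FA) — off by 6.30°.

T = (0.00, 0.00) ✓; TP at -19.40° ✓; |TP| = 36.70 ✓; ∠TPF = 68.70° ✓; |PF| = 22.20 ✓; ∠(PF, FA) = 96.30° ✗; |FA| = 15.80 ✓.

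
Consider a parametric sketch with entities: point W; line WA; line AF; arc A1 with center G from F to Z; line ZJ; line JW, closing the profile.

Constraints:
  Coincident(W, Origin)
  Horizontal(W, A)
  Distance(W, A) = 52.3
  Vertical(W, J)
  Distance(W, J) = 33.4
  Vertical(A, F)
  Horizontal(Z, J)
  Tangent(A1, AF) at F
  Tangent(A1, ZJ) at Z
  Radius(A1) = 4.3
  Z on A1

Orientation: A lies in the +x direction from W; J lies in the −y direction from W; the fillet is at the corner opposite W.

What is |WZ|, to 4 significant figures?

58.48

The virtual corner opposite W is at (52.30, -33.40). The tangent condition forces GF to be normal to AF and the tangent condition forces GZ to be normal to ZJ, with radius 4.3, so the center G sits 4.3 in from both sides at G = (48.00, -29.10). That places the tangent points at F = (52.30, -29.10) on AF and Z = (48.00, -33.40) on ZJ. Then |WZ| = |Z − W| = 58.48.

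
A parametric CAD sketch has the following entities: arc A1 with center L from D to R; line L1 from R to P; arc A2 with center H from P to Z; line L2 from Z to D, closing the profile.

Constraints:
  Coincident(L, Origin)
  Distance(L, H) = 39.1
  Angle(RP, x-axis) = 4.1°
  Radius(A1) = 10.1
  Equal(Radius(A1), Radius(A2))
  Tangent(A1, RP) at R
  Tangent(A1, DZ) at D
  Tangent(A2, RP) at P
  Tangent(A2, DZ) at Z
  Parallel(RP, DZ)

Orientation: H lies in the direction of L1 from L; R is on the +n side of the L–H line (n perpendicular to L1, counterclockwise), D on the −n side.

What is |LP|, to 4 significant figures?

40.38

The slot axis is L1's direction at 4.1°, so u = (cos 4.1°, sin 4.1°) = (0.9974, 0.07150) and n = (−sin 4.1°, cos 4.1°) = (-0.07150, 0.9974). L is at the origin and H lies 39.1 along u from L, so H = 39.1·u = (39.00, 2.796). Tangency of A1 to both parallel lines with radius 10.1 puts R and D at L ± 10.1·n: R = (-0.7221, 10.07), D = (0.7221, -10.07). Equal radii place P and Z the same way about H: P = H + 10.1·n = (38.28, 12.87), Z = H − 10.1·n = (39.72, -7.279). Then |LP| = |P − L| = 40.38.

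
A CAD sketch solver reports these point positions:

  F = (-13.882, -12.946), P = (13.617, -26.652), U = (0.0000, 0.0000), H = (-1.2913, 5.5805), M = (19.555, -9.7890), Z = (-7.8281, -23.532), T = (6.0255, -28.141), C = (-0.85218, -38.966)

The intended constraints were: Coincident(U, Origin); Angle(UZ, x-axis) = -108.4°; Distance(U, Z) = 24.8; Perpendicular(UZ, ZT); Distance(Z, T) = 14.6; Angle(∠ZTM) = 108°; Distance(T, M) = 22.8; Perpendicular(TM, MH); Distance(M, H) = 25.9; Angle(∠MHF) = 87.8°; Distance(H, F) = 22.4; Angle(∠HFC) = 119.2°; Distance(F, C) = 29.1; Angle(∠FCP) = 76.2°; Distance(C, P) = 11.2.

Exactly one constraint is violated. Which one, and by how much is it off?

Distance(C, P) = 11.2 — off by 7.80.

U = (0.00, 0.00) ✓; UZ at -108.4° ✓; |UZ| = 24.80 ✓; ∠(UZ, ZT) = 90.00° ✓; |ZT| = 14.60 ✓; ∠ZTM = 108.0° ✓; |TM| = 22.80 ✓; ∠(TM, MH) = 90.00° ✓; |MH| = 25.90 ✓; ∠MHF = 87.80° ✓; |HF| = 22.40 ✓; ∠HFC = 119.2° ✓; |FC| = 29.10 ✓; ∠FCP = 76.20° ✓; |CP| = 19.00 ✗.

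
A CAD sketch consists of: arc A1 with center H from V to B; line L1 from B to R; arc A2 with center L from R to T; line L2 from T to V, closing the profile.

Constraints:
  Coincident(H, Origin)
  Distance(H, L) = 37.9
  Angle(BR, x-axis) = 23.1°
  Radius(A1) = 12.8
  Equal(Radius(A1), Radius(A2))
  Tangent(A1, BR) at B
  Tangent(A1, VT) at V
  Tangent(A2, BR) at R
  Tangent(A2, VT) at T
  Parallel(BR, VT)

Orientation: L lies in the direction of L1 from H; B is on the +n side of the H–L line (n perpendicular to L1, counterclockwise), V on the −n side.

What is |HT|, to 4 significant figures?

40.00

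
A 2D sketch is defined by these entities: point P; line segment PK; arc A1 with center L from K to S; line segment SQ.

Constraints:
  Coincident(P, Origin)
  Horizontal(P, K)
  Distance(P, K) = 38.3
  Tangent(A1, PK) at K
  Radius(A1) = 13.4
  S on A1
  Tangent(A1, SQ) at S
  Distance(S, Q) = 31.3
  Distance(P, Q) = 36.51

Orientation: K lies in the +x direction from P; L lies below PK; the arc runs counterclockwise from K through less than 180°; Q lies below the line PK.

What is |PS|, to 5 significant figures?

27.423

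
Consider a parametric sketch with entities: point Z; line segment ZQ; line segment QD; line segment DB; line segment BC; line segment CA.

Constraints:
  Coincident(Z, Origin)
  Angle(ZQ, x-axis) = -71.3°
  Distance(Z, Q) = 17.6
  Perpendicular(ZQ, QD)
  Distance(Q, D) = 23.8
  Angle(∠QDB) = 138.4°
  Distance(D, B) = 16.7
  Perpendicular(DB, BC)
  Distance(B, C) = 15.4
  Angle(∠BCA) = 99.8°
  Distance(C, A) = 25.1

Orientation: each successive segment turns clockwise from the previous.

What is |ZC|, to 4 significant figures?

26.54

∠QDB = 138.4° gives DB at 157.1° from the x-axis; with |DB| = 16.7, B = (-32.28, -17.80). DB is perpendicular to BC, so BC runs at 67.10°; with |BC| = 15.4, C = (-26.29, -3.617). Then |ZC| = |C − Z| = 26.54.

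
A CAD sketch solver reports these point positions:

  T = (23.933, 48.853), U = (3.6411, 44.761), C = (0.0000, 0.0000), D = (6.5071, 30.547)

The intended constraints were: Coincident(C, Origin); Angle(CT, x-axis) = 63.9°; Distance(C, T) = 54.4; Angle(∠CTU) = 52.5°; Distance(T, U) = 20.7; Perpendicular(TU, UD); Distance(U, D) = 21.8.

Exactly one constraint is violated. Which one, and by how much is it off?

Distance(U, D) = 21.8 — off by 7.30.

C = (0.00, 0.00) ✓; CT at 63.90° ✓; |CT| = 54.40 ✓; ∠CTU = 52.50° ✓; |TU| = 20.70 ✓; ∠(TU, UD) = 90.00° ✓; |UD| = 14.50 ✗.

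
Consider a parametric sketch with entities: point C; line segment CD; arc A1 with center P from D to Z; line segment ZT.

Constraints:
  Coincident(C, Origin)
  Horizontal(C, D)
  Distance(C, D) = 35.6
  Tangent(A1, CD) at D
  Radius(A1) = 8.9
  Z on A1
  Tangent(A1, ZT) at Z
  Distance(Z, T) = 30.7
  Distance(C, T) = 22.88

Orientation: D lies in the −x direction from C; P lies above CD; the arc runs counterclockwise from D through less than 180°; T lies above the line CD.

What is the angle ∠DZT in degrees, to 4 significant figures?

159.9°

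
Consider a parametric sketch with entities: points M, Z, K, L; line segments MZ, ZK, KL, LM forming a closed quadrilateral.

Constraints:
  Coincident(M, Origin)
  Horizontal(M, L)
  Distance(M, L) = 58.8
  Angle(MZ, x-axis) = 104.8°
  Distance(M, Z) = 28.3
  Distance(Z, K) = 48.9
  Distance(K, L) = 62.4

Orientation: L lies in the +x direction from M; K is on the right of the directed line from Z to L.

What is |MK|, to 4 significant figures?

21.00

Checks: |ZK| = 48.90 ✓; |KL| = 62.40 ✓.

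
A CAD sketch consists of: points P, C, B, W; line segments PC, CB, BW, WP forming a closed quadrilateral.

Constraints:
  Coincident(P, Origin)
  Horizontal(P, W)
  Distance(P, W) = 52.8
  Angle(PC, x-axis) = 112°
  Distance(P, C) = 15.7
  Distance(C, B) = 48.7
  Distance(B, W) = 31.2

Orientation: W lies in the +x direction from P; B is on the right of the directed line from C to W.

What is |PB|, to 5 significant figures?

34.820

Checks: |CB| = 48.70 ✓; |BW| = 31.20 ✓.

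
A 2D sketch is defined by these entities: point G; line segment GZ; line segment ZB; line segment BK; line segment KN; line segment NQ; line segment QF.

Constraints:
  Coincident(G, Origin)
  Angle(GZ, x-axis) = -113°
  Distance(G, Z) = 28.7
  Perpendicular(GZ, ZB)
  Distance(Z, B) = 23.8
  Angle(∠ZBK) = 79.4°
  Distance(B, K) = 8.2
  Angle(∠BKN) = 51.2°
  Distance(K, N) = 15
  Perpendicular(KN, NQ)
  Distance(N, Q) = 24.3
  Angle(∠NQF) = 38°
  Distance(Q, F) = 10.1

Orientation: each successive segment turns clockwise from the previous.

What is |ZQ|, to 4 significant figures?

36.42

G is at the origin; GZ runs at -113.0° with length 28.7, so Z = (-11.21, -26.42). GZ ⟂ ZB, so ZB runs at 157.0°; with |ZB| = 23.8, B = (-33.12, -17.12). ∠ZBK = 79.4° gives BK at 56.40° from the x-axis; with |BK| = 8.2, K = (-28.58, -10.29). ∠BKN = 51.2° gives KN at -72.40° from the x-axis; with |KN| = 15.0, N = (-24.05, -24.59). The perpendicularity gives NQ at right angles to KN, so NQ runs at -162.4°; with |NQ| = 24.3, Q = (-47.21, -31.93). Then |ZQ| = |Q − Z| = 36.42.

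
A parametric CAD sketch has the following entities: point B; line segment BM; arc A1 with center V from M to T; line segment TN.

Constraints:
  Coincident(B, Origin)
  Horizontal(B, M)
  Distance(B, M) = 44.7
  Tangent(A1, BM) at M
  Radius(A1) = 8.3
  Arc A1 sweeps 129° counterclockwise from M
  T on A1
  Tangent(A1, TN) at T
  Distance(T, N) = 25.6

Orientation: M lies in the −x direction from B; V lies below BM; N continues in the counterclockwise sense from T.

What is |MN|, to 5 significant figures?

34.787

B is at the origin; B and M share the same y with |BM| = 44.7 and M on the −x side, so M = (-44.700, 0.0000). Tangency of A1 to BM means the radius VM is perpendicular to BM, so V = M + (0, -8.3) = (-44.700, -8.3000). On A1, M sits at bearing 90° from V; a 129° counterclockwise sweep puts T at bearing 219°, so T = V + 8.3·(cos 219°, sin 219°) = (-51.150, -13.523). The tangent condition forces VT to be normal to TN, so TN runs along (−sin 219°, cos 219°); with |TN| = 25.6, N = (-35.040, -33.418). Then |MN| = |N − M| = 34.787.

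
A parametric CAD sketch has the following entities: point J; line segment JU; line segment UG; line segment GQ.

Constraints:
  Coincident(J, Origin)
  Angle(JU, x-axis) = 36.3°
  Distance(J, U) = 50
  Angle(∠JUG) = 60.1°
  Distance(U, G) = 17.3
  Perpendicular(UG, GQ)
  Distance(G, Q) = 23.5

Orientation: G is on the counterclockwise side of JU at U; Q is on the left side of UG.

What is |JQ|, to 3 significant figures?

21.3

∠JUG = 60.1°, so UG runs at 36.3° + (180° − 60.1°) = 156° from the x-axis; with |UG| = 17.3, G = U + 17.3·(cos 156°, sin 156°) = (24.5, 36.6). UG ⟂ GQ; with |GQ| = 23.5 on the left of UG, Q = G + 23.5·(-0.404, -0.915) = (15.0, 15.1). Then |JQ| = |Q − J| = 21.3.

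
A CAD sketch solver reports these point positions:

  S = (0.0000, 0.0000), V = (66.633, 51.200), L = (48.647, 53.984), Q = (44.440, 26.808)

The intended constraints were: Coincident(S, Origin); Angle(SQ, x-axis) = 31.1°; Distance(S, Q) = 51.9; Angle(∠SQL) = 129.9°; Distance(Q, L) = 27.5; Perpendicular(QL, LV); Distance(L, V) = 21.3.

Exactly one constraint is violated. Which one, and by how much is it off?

Distance(L, V) = 21.3 — off by 3.10.

S = (0.00, 0.00) ✓; SQ at 31.10° ✓; |SQ| = 51.90 ✓; ∠SQL = 129.9° ✓; |QL| = 27.50 ✓; ∠(QL, LV) = 90.00° ✓; |LV| = 18.20 ✗.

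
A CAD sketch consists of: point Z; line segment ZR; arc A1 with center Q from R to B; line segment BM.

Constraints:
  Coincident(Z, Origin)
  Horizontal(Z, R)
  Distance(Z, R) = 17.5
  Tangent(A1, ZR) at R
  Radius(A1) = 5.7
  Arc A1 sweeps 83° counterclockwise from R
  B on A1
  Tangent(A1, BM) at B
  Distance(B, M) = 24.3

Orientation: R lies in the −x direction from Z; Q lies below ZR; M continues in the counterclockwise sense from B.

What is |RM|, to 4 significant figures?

30.37

On A1, R sits at bearing 90° from Q; an 83° counterclockwise sweep puts B at bearing 173°, so B = Q + 5.7·(cos 173°, sin 173°) = (-23.16, -5.005). A1 meets BM tangentially, so QB is at right angles to BM, so BM runs along (−sin 173°, cos 173°); with |BM| = 24.3, M = (-26.12, -29.12). Then |RM| = |M − R| = 30.37.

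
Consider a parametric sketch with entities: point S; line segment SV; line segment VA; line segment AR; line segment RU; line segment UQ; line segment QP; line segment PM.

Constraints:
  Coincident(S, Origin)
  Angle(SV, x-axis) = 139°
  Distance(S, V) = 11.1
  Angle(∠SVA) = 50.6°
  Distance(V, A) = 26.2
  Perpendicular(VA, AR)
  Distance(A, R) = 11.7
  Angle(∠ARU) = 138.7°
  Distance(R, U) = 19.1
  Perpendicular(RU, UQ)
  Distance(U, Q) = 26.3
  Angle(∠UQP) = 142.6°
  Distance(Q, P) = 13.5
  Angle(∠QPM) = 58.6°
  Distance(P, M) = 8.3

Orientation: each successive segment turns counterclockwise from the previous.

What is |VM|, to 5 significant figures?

1.9755

S is at the origin; SV runs at 139.0° with length 11.1, so V = (-8.3773, 7.2823). ∠SVA = 50.6° gives VA at -91.600° from the x-axis; with |VA| = 26.2, A = (-9.1088, -18.908). VA is perpendicular to AR, so AR runs at -1.6000°; with |AR| = 11.7, R = (2.5866, -19.234). ∠ARU = 138.7° gives RU at 39.700° from the x-axis; with |RU| = 19.1, U = (17.282, -7.0337). RU ⟂ UQ, so UQ runs at 129.70°; with |UQ| = 26.3, Q = (0.48255, 13.201). ∠UQP = 142.6° gives QP at 167.10° from the x-axis; with |QP| = 13.5, P = (-12.677, 16.215). ∠QPM = 58.6° gives PM at -71.500° from the x-axis; with |PM| = 8.3, M = (-10.043, 8.3443). Then |VM| = |M − V| = 1.9755.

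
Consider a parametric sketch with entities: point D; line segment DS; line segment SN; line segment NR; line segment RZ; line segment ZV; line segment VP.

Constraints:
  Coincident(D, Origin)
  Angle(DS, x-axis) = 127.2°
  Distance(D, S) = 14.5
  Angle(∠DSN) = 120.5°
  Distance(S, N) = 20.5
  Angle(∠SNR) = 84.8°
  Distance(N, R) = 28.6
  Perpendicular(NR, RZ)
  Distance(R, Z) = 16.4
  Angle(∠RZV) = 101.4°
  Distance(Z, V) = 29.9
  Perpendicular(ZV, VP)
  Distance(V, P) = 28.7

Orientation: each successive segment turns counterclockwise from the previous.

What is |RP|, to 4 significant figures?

35.46

D is at the origin; DS runs at 127.2° with length 14.5, so S = (-8.767, 11.55). ∠DSN = 120.5° gives SN at -173.3° from the x-axis; with |SN| = 20.5, N = (-29.13, 9.158). ∠SNR = 84.8° gives NR at -78.10° from the x-axis; with |NR| = 28.6, R = (-23.23, -18.83). The perpendicularity gives RZ at right angles to NR, so RZ runs at 11.90°; with |RZ| = 16.4, Z = (-7.182, -15.45). ∠RZV = 101.4° gives ZV at 90.50° from the x-axis; with |ZV| = 29.9, V = (-7.443, 14.45). ZV ⟂ VP, so VP runs at -179.5°; with |VP| = 28.7, P = (-36.14, 14.20). Then |RP| = |P − R| = 35.46.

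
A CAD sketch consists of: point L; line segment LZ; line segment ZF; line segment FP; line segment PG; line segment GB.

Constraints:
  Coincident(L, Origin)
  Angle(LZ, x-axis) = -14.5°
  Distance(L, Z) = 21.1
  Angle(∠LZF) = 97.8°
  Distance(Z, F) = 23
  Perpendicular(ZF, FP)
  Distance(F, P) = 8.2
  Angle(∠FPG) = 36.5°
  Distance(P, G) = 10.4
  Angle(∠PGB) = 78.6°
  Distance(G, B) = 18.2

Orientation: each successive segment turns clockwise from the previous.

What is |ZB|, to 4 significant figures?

34.22

L is at the origin; LZ runs at -14.5° with length 21.1, so Z = (20.43, -5.283). ∠LZF = 97.8° gives ZF at -96.70° from the x-axis; with |ZF| = 23.0, F = (17.74, -28.13). ZF is perpendicular to FP, so FP runs at 173.3°; with |FP| = 8.2, P = (9.600, -27.17). ∠FPG = 36.5° gives PG at 29.80° from the x-axis; with |PG| = 10.4, G = (18.63, -22.00). ∠PGB = 78.6° gives GB at -71.60° from the x-axis; with |GB| = 18.2, B = (24.37, -39.27). Then |ZB| = |B − Z| = 34.22.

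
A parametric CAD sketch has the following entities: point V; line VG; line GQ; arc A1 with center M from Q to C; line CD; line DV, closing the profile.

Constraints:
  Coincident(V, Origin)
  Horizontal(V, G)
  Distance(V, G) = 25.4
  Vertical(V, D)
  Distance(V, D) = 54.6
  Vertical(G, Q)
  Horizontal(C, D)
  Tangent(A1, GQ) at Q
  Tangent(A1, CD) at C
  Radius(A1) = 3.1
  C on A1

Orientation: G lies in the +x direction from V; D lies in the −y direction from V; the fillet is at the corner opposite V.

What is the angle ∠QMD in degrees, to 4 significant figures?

172.1°

The virtual corner opposite V is at (25.40, -54.60). A1 meets GQ tangentially, so MQ is at right angles to GQ and tangency of A1 to CD means the radius MC is perpendicular to CD, with radius 3.1, so the center M sits 3.1 in from both sides at M = (22.30, -51.50). That places the tangent points at Q = (25.40, -51.50) on GQ and C = (22.30, -54.60) on CD. Then cos ∠QMD = MQ·MD / (|MQ||MD|), giving 172.1°.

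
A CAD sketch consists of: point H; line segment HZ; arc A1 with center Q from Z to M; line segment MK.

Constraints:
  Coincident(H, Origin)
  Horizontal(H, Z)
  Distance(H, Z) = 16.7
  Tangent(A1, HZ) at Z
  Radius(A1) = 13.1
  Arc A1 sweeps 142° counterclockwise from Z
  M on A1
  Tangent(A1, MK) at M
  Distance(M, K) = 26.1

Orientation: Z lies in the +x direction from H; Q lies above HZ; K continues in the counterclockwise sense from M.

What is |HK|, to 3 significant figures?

39.7

H is at the origin; HZ is horizontal with |HZ| = 16.7 and Z on the +x side, so Z = (16.7, 0.00). A1 meets HZ tangentially, so QZ is at right angles to HZ, so Q = Z + (0, 13.1) = (16.7, 13.1). On A1, Z sits at bearing -90° from Q; a 142° counterclockwise sweep puts M at bearing 52°, so M = Q + 13.1·(cos 52°, sin 52°) = (24.8, 23.4). The tangent condition forces QM to be normal to MK, so MK runs along (−sin 52°, cos 52°); with |MK| = 26.1, K = (4.20, 39.5). Then |HK| = |K − H| = 39.7.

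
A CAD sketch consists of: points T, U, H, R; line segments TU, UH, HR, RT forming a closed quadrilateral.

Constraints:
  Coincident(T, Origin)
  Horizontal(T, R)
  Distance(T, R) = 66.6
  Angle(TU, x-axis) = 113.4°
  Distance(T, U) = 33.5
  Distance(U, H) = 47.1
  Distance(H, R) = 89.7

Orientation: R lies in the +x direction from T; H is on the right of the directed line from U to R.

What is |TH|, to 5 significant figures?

26.750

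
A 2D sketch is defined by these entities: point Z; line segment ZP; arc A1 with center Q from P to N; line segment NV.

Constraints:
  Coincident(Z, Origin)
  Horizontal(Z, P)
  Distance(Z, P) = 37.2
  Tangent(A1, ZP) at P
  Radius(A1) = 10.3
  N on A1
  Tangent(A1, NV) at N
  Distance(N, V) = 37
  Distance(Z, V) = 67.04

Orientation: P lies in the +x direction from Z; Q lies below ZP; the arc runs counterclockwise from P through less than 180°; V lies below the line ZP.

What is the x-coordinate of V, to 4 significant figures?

47.51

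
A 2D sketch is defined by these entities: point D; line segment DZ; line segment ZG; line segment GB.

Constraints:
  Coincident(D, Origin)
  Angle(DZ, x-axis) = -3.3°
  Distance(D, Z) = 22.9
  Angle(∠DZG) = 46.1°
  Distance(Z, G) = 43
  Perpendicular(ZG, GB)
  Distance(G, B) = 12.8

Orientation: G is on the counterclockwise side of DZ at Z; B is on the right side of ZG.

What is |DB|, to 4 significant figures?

39.93

D is at the origin; DZ runs at -3.3° with length 22.9, so Z = 22.9·(cos -3.3°, sin -3.3°) = (22.86, -1.318). ∠DZG = 46.1°, so ZG runs at -3.3° + (180° − 46.1°) = 130.6° from the x-axis; with |ZG| = 43.0, G = Z + 43.0·(cos 130.6°, sin 130.6°) = (-5.121, 31.33). ZG ⟂ GB; with |GB| = 12.8 on the right of ZG, B = G + 12.8·(0.7593, 0.6508) = (4.597, 39.66). Then |DB| = |B − D| = 39.93.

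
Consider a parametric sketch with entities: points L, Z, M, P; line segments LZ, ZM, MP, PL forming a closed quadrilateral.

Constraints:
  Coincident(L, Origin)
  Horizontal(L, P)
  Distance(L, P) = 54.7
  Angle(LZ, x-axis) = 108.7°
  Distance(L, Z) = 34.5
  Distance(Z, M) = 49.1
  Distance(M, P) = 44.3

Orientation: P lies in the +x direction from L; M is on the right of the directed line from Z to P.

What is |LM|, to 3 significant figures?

16.0

L is at the origin; L and P share the same y with |LP| = 54.7 and P in +x, so P = (54.7, 0). LZ runs at 108.7° with |LZ| = 34.5, so Z = (-11.1, 32.7). M is determined by |ZM| = 49.1 and |MP| = 44.3 together: it lies at the intersection of circle(Z, 49.1) and circle(P, 44.3). With |ZP| = 73.4, the foot of the radical line on ZP is 39.8 from Z and the perpendicular offset is √(49.1² − 39.8²) = 28.8. Taking the right-of-ZP solution: M = (11.7, -10.8).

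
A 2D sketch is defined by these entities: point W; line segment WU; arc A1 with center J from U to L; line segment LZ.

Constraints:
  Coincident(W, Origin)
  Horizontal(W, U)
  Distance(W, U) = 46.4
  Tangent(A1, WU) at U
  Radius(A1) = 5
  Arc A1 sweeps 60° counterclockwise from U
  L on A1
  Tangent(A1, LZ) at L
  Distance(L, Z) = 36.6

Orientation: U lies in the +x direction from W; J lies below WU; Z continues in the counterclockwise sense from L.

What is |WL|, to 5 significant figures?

42.144

W is at the origin; WU is horizontal with |WU| = 46.4 and U on the +x side, so U = (46.400, 0.0000). The tangent condition forces JU to be normal to WU, so J = U + (0, -5) = (46.400, -5.0000). On A1, U sits at bearing 90° from J; a 60° counterclockwise sweep puts L at bearing 150°, so L = J + 5.0·(cos 150°, sin 150°) = (42.070, -2.5000). Then |WL| = |L − W| = 42.144.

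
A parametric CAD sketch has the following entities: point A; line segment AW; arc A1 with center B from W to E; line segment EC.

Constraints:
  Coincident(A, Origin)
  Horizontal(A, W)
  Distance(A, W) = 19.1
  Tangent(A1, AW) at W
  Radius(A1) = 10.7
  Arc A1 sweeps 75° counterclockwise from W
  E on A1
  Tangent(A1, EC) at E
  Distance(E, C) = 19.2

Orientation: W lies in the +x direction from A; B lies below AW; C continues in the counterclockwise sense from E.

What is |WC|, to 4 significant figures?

30.58

A is at the origin; AW is horizontal with |AW| = 19.1 and W on the +x side, so W = (19.10, 0.000). The tangent condition forces BW to be normal to AW, so B = W + (0, -10.7) = (19.10, -10.70). On A1, W sits at bearing 90° from B; a 75° counterclockwise sweep puts E at bearing 165°, so E = B + 10.7·(cos 165°, sin 165°) = (8.765, -7.931). Tangency of A1 to EC means the radius BE is perpendicular to EC, so EC runs along (−sin 165°, cos 165°); with |EC| = 19.2, C = (3.795, -26.48). Then |WC| = |C − W| = 30.58.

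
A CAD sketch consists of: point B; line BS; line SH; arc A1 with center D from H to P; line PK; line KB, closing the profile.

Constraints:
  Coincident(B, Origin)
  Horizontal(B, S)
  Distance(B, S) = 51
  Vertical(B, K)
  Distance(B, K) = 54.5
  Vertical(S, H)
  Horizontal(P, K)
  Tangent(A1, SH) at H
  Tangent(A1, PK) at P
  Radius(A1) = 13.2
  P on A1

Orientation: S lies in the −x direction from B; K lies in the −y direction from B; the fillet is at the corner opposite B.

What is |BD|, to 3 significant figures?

56.0

BK is vertical with |BK| = 54.5 and K on the −y side, so K = (0.00, -54.5). The virtual corner opposite B is at (-51.0, -54.5). A1 meets SH tangentially, so DH is at right angles to SH and since A1 is tangent to PK there, DP ⟂ PK, with radius 13.2, so the center D sits 13.2 in from both sides at D = (-37.8, -41.3). Then |BD| = |D − B| = 56.0.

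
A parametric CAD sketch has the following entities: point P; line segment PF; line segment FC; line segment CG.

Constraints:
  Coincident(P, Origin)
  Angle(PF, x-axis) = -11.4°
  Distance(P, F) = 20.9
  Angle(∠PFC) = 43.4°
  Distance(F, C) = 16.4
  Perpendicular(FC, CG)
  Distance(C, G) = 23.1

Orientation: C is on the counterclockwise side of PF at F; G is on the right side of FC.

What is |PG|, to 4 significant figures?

37.48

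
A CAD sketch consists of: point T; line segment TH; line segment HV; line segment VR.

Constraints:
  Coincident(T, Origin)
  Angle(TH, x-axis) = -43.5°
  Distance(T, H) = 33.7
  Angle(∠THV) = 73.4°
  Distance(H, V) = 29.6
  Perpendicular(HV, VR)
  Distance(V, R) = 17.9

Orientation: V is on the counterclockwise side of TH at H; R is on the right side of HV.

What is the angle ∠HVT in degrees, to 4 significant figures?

58.27°

T is at the origin; TH runs at -43.5° with length 33.7, so H = 33.7·(cos -43.5°, sin -43.5°) = (24.45, -23.20). ∠THV = 73.4°, so HV runs at -43.5° + (180° − 73.4°) = 63.10° from the x-axis; with |HV| = 29.6, V = H + 29.6·(cos 63.10°, sin 63.10°) = (37.84, 3.200). Then cos ∠HVT = VH·VT / (|VH||VT|), giving 58.27°.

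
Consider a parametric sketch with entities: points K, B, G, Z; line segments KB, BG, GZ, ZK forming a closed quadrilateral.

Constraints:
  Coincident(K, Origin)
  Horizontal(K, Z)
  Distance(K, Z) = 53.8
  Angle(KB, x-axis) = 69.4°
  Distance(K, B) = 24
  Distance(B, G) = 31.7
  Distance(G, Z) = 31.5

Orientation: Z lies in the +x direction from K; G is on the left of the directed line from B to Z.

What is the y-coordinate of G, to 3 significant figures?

28.1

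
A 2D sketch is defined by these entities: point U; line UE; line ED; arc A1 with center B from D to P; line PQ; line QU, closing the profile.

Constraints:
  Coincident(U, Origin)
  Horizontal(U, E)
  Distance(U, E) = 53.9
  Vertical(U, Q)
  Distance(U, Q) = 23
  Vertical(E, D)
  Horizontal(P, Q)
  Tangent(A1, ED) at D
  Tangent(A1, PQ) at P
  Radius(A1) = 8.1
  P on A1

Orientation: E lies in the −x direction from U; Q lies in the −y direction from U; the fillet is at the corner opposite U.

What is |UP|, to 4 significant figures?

51.25

The virtual corner opposite U is at (-53.90, -23.00). Tangency of A1 to ED means the radius BD is perpendicular to ED and the tangent condition forces BP to be normal to PQ, with radius 8.1, so the center B sits 8.1 in from both sides at B = (-45.80, -14.90). That places the tangent points at D = (-53.90, -14.90) on ED and P = (-45.80, -23.00) on PQ. Then |UP| = |P − U| = 51.25.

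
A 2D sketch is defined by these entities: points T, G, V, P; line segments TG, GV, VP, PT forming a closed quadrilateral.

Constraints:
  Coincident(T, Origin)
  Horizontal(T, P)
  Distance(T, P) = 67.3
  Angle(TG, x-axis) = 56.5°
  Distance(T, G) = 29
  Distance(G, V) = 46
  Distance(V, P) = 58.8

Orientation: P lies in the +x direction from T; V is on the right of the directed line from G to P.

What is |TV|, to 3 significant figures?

25.1

Checks: |GV| = 46.00 ✓; |VP| = 58.80 ✓.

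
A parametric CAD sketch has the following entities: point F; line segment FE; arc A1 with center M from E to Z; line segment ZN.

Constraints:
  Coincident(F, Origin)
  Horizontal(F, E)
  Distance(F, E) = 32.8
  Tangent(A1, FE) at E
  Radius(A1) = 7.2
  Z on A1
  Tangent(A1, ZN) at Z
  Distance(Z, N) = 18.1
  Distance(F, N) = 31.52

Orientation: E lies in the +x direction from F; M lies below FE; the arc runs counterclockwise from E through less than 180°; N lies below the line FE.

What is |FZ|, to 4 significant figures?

26.38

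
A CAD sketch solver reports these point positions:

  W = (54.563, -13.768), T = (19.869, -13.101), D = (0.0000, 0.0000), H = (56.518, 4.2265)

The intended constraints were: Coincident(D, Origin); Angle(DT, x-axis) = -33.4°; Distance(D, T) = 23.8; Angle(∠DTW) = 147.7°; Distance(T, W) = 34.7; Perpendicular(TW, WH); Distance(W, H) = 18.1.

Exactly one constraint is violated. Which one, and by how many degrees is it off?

Perpendicular(TW, WH) — off by 5.10°.

D = (0.00, 0.00) ✓; DT at -33.40° ✓; |DT| = 23.80 ✓; ∠DTW = 147.7° ✓; |TW| = 34.70 ✓; ∠(TW, WH) = 84.90° ✗; |WH| = 18.10 ✓.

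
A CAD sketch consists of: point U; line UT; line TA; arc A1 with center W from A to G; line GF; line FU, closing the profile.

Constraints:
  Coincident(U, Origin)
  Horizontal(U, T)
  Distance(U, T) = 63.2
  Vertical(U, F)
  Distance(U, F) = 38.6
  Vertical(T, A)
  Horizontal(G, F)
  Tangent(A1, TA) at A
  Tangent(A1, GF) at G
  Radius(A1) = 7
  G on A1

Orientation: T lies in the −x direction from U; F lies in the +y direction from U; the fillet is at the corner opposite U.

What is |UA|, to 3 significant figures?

70.7

U is at the origin; UT is horizontal with |UT| = 63.2 and T on the −x side, so T = (-63.2, 0.00). UF is vertical with |UF| = 38.6 and F on the +y side, so F = (0.00, 38.6). The virtual corner opposite U is at (-63.2, 38.6). The tangent condition forces WA to be normal to TA and A1 meets GF tangentially, so WG is at right angles to GF, with radius 7.0, so the center W sits 7.0 in from both sides at W = (-56.2, 31.6). That places the tangent points at A = (-63.2, 31.6) on TA and G = (-56.2, 38.6) on GF. Then |UA| = |A − U| = 70.7.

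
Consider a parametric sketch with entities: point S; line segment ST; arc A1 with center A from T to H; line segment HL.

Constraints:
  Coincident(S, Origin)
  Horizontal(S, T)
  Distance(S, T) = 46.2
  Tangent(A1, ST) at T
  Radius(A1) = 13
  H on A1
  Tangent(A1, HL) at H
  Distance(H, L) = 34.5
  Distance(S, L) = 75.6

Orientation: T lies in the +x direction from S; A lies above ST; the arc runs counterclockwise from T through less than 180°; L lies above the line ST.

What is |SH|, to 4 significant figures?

60.65

S is at the origin; S and T share the same y with |ST| = 46.2 and T on the +x side, so T = (46.20, 0.000). The tangent condition forces AT to be normal to ST, so A = T + (0, 13) = (46.20, 13.00). Since AH ⟂ HL (tangency), |AL| = √(13.0² + 34.5²) = 36.87 regardless of where H sits on A1. So L lies on both circle(S, 75.6) and circle(A, 36.87); the above-ST intersection is L = (58.65, 47.70). H is the foot of the tangent from L: H = (59.20, 13.21).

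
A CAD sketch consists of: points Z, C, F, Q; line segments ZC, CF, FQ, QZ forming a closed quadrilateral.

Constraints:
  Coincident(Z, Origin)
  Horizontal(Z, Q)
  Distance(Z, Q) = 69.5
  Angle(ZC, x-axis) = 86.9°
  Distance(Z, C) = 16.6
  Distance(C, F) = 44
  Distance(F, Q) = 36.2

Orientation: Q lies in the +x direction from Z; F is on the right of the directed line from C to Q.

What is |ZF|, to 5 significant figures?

36.792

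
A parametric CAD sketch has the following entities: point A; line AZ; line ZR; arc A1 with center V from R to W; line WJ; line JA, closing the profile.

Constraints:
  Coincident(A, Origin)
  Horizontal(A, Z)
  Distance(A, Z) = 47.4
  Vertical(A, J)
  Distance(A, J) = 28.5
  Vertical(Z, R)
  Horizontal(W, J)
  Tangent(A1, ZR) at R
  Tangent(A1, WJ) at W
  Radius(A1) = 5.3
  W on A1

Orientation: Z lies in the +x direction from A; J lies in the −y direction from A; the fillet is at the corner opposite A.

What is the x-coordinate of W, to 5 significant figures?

42.100

The virtual corner opposite A is at (47.400, -28.500). The tangent condition forces VR to be normal to ZR and A1 meets WJ tangentially, so VW is at right angles to WJ, with radius 5.3, so the center V sits 5.3 in from both sides at V = (42.100, -23.200). That places the tangent points at R = (47.400, -23.200) on ZR and W = (42.100, -28.500) on WJ. So W.x = 42.100.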